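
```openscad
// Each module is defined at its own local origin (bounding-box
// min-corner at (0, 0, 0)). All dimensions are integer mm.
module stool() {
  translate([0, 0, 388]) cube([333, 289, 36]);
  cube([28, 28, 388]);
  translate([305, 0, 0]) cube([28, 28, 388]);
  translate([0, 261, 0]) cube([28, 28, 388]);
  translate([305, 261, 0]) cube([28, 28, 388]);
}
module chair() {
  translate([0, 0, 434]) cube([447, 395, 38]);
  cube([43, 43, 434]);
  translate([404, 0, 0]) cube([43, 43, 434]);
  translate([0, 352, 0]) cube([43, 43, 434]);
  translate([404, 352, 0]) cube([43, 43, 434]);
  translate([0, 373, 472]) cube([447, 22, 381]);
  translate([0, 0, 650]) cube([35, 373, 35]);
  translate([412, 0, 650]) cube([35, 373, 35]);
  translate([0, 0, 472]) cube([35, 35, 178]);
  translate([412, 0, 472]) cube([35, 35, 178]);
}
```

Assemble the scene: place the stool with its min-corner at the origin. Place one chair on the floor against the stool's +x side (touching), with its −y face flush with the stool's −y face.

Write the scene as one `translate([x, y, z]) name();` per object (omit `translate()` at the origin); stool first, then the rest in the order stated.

stool();
translate([333, 0, 0]) chair();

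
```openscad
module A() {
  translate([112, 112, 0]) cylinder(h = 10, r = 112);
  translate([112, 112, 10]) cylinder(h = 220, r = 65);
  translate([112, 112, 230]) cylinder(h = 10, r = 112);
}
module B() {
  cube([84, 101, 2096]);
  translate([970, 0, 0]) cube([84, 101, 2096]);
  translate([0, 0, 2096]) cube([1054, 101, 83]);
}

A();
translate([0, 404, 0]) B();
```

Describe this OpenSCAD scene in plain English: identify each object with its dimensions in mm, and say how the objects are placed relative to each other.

A is a spool: two coaxial disc flanges of radius 112 mm and thickness 10 mm, joined by a core cylinder of radius 65 mm and height 220 mm. The lower flange rests on z = 0 and the three cylinders share a vertical axis.

B is a rectangular door frame: two vertical jambs of 84×101 mm section, 2096 mm tall, with a clear opening 886 mm wide between their inner faces. A header 83 mm tall and 101 mm deep lies on top of the jambs and spans the full outside width.

The door frame is on the floor beside the spool on its +y side.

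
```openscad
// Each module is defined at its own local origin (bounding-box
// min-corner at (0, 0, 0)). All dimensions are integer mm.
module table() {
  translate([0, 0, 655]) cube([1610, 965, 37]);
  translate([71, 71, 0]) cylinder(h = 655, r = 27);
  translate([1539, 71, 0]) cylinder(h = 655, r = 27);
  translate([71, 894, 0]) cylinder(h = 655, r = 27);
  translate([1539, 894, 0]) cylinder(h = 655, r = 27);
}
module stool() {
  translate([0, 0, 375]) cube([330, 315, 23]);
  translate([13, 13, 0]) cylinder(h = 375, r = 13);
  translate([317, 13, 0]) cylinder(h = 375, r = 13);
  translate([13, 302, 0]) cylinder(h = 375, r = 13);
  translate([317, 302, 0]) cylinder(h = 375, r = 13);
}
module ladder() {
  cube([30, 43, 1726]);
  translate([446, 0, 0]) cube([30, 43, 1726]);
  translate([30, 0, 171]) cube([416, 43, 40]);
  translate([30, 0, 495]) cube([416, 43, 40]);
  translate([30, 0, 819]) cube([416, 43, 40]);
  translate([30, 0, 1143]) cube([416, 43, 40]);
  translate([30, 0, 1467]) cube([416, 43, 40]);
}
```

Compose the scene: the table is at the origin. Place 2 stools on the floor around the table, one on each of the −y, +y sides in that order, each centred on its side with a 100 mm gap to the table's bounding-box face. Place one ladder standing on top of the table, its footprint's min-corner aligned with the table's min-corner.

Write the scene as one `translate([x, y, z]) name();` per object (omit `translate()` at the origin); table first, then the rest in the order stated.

table();
translate([640, -415, 0]) stool();
translate([640, 1065, 0]) stool();
translate([0, 0, 692]) ladder();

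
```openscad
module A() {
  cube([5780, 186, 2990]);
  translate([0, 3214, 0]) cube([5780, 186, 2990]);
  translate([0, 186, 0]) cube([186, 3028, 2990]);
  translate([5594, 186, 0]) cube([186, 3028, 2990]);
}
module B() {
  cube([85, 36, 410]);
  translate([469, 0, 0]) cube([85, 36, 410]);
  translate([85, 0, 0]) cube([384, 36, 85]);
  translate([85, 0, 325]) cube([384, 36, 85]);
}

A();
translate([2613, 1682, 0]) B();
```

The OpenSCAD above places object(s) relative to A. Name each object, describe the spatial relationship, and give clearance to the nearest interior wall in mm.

A is a house frame. B is a picture frame. The picture frame sits inside the house frame, centred. The clearance to the nearest interior wall is 1496 mm.

Clearances: x = 2427, y = 1496; minimum 1496 mm.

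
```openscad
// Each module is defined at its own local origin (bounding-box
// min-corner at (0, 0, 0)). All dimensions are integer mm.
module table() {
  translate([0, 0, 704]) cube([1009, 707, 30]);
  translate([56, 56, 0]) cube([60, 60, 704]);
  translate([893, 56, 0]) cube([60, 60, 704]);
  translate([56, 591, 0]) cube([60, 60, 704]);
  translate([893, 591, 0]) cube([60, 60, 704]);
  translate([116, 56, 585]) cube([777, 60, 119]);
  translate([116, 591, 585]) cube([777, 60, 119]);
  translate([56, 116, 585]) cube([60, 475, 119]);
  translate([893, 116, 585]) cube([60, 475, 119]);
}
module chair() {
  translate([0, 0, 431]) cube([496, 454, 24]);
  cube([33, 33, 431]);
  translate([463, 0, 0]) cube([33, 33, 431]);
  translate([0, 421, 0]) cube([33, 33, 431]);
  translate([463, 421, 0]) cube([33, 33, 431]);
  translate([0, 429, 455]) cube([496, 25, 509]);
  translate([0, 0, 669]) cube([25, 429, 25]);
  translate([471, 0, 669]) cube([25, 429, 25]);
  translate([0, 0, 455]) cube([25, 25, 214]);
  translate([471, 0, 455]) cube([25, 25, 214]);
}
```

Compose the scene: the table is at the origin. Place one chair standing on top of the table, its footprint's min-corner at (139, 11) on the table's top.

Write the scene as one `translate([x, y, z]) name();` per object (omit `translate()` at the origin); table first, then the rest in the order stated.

table();
translate([139, 11, 734]) chair();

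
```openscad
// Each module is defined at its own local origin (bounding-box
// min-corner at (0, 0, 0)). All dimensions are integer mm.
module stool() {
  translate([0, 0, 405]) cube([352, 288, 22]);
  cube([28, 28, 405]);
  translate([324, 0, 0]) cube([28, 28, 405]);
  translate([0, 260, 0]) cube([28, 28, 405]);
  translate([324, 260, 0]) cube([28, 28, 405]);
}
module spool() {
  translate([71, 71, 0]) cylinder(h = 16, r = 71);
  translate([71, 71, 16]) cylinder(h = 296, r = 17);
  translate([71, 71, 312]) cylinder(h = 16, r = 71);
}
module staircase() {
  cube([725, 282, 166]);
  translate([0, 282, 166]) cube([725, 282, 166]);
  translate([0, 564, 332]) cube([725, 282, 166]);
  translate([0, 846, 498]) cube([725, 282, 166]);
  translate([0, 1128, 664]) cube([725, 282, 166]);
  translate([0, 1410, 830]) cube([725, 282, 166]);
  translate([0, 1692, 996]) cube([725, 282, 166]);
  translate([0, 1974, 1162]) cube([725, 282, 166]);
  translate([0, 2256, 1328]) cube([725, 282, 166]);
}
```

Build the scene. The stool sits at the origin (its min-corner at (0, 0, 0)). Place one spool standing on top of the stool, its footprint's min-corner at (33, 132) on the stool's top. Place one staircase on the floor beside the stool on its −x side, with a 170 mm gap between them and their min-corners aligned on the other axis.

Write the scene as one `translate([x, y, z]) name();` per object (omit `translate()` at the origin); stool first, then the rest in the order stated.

stool();
translate([33, 132, 427]) spool();
translate([-895, 0, 0]) staircase();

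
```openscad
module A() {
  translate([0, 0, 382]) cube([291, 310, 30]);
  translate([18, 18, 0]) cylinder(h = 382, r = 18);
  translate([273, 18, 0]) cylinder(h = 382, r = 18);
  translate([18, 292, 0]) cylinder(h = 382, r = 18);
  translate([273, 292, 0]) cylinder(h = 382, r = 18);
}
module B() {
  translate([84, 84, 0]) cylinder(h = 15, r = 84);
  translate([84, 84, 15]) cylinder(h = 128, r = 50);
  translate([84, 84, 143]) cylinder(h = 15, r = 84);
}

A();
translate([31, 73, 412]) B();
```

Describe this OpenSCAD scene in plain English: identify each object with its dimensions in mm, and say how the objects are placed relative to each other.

A is a simple wooden stool: a rectangular seat 291 mm (x) by 310 mm (y), 30 mm thick, top face at z = 412 mm, on four round legs, each 36 mm in diameter. The legs rest on z = 0, each leg's axis is inset half a diameter from the nearest pair of seat edges (so the leg's bounding box is flush with the corner).

B is a spool: two coaxial disc flanges of radius 84 mm and thickness 15 mm, joined by a core cylinder of radius 50 mm and height 128 mm. The lower flange rests on z = 0 and the three cylinders share a vertical axis.

The spool is on top of the stool.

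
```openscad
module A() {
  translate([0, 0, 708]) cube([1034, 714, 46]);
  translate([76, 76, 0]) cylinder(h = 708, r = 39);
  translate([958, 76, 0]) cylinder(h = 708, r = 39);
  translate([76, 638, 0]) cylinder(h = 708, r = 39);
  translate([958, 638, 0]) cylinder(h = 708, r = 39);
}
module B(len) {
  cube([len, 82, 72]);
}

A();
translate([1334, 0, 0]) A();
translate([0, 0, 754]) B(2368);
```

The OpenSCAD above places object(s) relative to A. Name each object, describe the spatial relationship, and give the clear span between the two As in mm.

A is a table. B is a beam. A beam spans the tops of two tables. The clear span between the two tables is 300 mm.

Second table starts at x = 1334; first ends at x = 1034; clear span = 1334 − 1034 = 300 mm.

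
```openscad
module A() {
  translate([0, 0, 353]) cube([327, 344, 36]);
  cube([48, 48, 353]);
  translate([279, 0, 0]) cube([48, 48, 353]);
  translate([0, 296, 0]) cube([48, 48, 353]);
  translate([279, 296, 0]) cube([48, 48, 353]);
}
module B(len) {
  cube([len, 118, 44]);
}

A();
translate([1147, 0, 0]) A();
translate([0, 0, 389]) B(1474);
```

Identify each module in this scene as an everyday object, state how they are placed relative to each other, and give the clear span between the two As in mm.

Second stool starts at x = 1147; first ends at x = 327; clear span = 1147 − 327 = 820 mm.

A is a stool. B is a beam. A beam spans the tops of two stools. The clear span between the two stools is 820 mm.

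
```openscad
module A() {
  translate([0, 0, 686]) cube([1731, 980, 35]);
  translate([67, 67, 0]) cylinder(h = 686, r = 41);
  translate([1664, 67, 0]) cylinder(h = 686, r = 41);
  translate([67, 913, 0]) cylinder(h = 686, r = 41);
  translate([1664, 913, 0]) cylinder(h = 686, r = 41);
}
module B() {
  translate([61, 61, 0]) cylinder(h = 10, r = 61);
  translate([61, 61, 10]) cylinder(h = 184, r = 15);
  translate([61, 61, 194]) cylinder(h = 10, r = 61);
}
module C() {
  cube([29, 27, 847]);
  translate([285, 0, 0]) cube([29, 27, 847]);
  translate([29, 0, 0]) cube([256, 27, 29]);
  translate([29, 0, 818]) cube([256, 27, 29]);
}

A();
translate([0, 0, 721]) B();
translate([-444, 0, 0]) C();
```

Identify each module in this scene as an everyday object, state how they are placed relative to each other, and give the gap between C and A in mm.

A is a table. B is a spool. C is a picture frame. The spool is on top of the table. The picture frame is on the floor beside the table on its −x side. The gap between the picture frame and the table is 130 mm.

The picture frame's nearest face is 130 mm from the table's −x face.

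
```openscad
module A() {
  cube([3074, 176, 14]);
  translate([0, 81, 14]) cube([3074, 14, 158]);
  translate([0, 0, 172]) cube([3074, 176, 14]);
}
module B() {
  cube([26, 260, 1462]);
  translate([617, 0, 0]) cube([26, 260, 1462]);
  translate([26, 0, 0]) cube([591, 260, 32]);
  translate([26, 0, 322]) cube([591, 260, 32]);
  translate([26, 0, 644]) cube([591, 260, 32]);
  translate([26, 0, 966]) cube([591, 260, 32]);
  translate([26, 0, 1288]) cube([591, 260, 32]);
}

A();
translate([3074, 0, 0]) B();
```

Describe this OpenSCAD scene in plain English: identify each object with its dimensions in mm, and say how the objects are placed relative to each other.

A is an I-beam lying along x, 3074 mm long. Overall section height 186 mm. Two flanges 176 mm wide (y) and 14 mm thick, one on the floor and one at the top; a web 14 mm thick runs between them, centred on the flange width.

B is an open bookshelf. Two side panels, each 26 mm thick, 260 mm deep and 1462 mm tall, stand 643 mm apart (outside-to-outside). Between them sit 5 shelves, each 32 mm thick and 260 mm deep, spanning the full gap between the sides. The bottom shelf rests on the floor (its underside at z = 0) and the clear gap between one shelf's top and the next shelf's underside is 290 mm.

The bookshelf is against the I-beam's +x side, with their −y faces flush.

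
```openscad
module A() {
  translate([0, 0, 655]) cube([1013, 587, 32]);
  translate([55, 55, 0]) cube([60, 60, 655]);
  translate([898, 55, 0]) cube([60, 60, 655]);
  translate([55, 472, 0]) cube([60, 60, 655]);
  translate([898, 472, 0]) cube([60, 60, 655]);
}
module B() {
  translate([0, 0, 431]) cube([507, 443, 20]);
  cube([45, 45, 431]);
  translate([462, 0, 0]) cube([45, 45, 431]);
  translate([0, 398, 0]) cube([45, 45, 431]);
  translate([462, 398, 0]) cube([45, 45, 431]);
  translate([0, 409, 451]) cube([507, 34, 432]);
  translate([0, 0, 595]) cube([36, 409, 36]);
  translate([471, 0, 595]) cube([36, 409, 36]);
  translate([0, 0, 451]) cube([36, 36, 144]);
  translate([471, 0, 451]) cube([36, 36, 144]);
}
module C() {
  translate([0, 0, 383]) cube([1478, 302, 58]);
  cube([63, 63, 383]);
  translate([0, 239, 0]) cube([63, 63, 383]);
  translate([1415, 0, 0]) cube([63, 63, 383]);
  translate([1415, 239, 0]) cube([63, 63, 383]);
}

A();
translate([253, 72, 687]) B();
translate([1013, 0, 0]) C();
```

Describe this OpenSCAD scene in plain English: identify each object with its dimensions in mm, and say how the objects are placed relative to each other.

A is a table with a 1013×587 mm rectangular top, 32 mm thick, top surface at z = 687 mm, supported by four 60×60 mm square legs, each inset 55 mm from the nearest pair of top edges, running from the floor.

B is a chair: 507×443 mm seat, 20 mm thick, top at z = 451 mm, on four 45 mm square corner legs flush with the seat edges. A 34 mm thick backrest slab spans the full seat width, extending 432 mm above the seat top, its back face flush with the seat's +y edge. Two armrests of 36×36 mm section run along each side from the seat's front edge to the front of the backrest, top faces 180 mm above the seat top and outer faces flush with the seat's x-edges; a 36×36 mm post under the front of each armrest stands on the seat at the front corner.

C is a long wooden bench with a 1478 mm (x) × 302 mm (y) seat, 58 mm thick, its top surface 441 mm above the floor. Four 63 mm square legs at the seat corners, flush with the edges, run from z = 0 to the seat underside.

The chair is on top of the table, centred. The bench is against the table's +x side, with their −y faces flush.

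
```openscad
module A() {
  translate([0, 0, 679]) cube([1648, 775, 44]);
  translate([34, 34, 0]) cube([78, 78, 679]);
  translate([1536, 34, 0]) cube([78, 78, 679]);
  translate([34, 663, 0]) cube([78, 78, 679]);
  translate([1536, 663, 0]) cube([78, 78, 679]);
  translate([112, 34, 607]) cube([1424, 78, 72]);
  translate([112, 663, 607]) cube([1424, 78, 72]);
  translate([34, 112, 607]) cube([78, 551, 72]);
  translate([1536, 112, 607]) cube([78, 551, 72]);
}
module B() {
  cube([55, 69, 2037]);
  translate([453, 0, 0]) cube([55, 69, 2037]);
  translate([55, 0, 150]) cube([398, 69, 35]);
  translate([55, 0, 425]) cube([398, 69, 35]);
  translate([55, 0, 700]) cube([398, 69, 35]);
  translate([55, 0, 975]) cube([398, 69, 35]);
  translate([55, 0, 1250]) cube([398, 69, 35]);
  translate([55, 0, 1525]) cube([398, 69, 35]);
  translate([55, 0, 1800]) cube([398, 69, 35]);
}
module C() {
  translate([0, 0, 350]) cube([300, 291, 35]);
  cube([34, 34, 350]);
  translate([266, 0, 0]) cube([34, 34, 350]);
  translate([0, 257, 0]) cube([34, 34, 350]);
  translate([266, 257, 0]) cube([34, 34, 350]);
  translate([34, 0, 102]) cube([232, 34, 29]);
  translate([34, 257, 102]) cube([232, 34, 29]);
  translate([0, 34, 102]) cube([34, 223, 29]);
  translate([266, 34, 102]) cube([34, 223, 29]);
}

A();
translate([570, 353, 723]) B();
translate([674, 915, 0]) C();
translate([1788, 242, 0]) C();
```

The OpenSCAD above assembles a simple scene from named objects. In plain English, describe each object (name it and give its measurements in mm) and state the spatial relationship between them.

A is a table: top 1648 mm (x) × 775 mm (y), 44 mm thick, upper face at z = 723 mm, on four 78×78 mm square legs, each inset 34 mm from the nearest pair of top edges, running from z = 0 to the bottom of the top. Four apron rails, 78 mm thick and 72 mm tall, run between adjacent legs with their top edges flush with the underside of the top and their outer faces flush with the legs' outer faces.

B is a wooden ladder with two side rails of 55×69 mm section and 2037 mm height, set 508 mm apart overall. Between them run 7 rectangular rungs (69 mm deep, 35 mm thick), front faces flush with the rails' −y face. The bottom of the first rung is 150 mm above the floor and each subsequent rung is 275 mm higher than the one below.

C is a simple wooden stool: a rectangular seat 300 mm (x) by 291 mm (y), 35 mm thick, top face at z = 385 mm, on four square legs, each 34×34 mm in cross-section. The legs rest on z = 0, each flush with a corner of the seat. Four stretchers, 34 mm wide and 29 mm tall, connect adjacent legs with their undersides at z = 102 mm, each running between the inner faces of the legs it joins and aligned with the legs' outer faces on the other axis.

The ladder is on top of the table, centred. Two stools sit around the table at the +y, +x sides.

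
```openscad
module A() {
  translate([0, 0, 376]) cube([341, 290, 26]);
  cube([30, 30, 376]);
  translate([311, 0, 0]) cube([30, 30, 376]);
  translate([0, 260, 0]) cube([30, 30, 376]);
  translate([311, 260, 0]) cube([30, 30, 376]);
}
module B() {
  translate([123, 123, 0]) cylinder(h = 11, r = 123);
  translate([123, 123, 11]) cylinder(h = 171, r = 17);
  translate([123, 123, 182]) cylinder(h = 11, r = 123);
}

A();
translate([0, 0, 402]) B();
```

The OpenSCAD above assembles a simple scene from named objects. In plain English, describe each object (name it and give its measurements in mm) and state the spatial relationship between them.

A is a simple wooden stool: a rectangular seat 341 mm (x) by 290 mm (y), 26 mm thick, top face at z = 402 mm, on four square legs, each 30×30 mm in cross-section. The legs rest on z = 0, each flush with a corner of the seat.

B is a spool: two coaxial disc flanges of radius 123 mm and thickness 11 mm, joined by a core cylinder of radius 17 mm and height 171 mm. The lower flange rests on z = 0 and the three cylinders share a vertical axis.

The spool is on top of the stool.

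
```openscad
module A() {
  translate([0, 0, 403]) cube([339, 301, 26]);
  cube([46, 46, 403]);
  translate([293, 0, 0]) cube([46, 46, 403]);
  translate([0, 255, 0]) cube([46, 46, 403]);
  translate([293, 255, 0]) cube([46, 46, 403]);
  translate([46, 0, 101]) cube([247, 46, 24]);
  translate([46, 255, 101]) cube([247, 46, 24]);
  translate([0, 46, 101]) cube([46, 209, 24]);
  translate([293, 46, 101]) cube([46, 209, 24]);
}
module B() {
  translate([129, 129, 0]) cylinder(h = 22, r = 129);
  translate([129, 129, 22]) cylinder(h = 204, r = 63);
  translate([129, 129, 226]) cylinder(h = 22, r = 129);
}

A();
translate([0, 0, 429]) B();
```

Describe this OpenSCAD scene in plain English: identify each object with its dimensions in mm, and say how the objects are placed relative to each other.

A is a four-legged stool. The seat is 339×301 mm, 26 mm thick, top at z = 429 mm. It stands on four square legs, each 46×46 mm in cross-section, from z = 0 to the seat underside, each flush with a corner of the seat. Four stretchers, 46 mm wide and 24 mm tall, connect adjacent legs with their undersides at z = 101 mm, each running between the inner faces of the legs it joins and aligned with the legs' outer faces on the other axis.

B is a spool: two coaxial disc flanges of radius 129 mm and thickness 22 mm, joined by a core cylinder of radius 63 mm and height 204 mm. The lower flange rests on z = 0 and the three cylinders share a vertical axis.

The spool is on top of the stool.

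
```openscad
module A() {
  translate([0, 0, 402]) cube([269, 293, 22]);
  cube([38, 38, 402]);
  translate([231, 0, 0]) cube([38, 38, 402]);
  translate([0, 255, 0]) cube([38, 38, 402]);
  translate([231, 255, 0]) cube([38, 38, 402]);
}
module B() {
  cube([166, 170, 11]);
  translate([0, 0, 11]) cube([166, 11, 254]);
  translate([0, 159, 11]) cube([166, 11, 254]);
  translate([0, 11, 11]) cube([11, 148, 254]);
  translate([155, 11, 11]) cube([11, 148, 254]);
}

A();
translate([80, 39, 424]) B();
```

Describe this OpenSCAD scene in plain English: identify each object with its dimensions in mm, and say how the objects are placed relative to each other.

A is a four-legged stool. The seat is a 269×293×22 mm slab whose top surface is at z = 424 mm; four square legs, each 38×38 mm in cross-section, run from the floor (z = 0) to the underside of the seat, each flush with a corner of the seat.

B is an open-topped rectangular box: outside dimensions 166×170×265 mm, with a uniform wall and base thickness of 11 mm. The base is a full 166×170 slab on the floor; four walls sit on top of the base. The front and back walls (the −y and +y sides) span the full width; the two side walls fit between them.

The open box is on top of the stool.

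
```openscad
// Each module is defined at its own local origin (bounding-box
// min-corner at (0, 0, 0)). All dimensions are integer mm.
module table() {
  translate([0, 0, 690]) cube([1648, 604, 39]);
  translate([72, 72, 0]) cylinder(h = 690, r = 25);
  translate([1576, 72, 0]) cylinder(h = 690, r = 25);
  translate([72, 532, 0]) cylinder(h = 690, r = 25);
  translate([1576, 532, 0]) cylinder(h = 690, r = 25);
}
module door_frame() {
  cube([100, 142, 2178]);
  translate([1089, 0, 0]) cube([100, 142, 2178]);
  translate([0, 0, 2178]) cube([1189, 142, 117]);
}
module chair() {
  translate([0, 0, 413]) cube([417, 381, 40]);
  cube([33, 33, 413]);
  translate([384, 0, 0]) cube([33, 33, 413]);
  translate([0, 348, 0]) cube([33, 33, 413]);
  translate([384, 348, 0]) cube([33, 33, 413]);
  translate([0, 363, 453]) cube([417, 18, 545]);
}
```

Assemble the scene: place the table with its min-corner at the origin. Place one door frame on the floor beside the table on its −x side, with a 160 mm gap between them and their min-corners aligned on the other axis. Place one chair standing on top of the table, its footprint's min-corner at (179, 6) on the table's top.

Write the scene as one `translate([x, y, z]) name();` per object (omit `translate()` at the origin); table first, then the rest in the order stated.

table();
translate([-1349, 0, 0]) door_frame();
translate([179, 6, 729]) chair();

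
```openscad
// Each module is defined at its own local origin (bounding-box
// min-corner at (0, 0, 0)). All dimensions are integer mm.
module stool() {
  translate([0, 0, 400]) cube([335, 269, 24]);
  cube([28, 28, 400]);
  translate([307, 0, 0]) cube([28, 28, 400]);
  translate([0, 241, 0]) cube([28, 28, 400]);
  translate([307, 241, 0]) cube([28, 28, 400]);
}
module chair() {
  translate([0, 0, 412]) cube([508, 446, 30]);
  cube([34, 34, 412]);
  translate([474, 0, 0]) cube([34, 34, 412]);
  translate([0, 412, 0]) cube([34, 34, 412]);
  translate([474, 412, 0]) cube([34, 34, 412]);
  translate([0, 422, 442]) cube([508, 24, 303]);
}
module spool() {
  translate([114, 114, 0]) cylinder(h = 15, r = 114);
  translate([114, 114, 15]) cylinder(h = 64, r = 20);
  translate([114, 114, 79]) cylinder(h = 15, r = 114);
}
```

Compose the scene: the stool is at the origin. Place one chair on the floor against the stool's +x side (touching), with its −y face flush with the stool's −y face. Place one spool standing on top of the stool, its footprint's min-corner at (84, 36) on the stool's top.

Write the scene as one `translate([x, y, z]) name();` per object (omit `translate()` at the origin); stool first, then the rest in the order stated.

stool();
translate([335, 0, 0]) chair();
translate([84, 36, 424]) spool();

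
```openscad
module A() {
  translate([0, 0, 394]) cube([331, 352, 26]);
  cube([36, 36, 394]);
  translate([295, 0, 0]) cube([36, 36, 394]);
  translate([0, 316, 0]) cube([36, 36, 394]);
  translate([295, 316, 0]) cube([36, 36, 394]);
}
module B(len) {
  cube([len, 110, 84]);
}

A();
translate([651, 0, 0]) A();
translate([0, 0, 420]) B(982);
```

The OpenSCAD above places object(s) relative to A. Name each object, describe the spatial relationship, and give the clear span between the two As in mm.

Second stool starts at x = 651; first ends at x = 331; clear span = 651 − 331 = 320 mm.

A is a stool. B is a beam. A beam spans the tops of two stools. The clear span between the two stools is 320 mm.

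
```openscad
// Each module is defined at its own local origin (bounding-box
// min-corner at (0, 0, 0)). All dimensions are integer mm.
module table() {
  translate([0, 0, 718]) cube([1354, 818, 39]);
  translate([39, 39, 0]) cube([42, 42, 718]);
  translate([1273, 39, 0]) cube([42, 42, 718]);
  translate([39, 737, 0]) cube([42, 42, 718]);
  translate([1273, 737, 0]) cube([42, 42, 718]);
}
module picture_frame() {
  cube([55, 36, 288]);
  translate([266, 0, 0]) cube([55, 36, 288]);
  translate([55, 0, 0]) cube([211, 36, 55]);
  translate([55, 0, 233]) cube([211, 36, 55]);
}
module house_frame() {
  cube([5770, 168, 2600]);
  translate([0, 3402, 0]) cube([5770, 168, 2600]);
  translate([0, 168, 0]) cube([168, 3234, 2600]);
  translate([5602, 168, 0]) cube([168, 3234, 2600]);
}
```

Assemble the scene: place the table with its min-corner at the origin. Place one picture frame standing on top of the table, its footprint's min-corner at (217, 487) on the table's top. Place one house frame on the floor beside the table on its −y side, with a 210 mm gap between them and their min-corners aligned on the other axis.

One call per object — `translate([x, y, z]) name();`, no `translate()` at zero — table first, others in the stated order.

table();
translate([217, 487, 757]) picture_frame();
translate([0, -3780, 0]) house_frame();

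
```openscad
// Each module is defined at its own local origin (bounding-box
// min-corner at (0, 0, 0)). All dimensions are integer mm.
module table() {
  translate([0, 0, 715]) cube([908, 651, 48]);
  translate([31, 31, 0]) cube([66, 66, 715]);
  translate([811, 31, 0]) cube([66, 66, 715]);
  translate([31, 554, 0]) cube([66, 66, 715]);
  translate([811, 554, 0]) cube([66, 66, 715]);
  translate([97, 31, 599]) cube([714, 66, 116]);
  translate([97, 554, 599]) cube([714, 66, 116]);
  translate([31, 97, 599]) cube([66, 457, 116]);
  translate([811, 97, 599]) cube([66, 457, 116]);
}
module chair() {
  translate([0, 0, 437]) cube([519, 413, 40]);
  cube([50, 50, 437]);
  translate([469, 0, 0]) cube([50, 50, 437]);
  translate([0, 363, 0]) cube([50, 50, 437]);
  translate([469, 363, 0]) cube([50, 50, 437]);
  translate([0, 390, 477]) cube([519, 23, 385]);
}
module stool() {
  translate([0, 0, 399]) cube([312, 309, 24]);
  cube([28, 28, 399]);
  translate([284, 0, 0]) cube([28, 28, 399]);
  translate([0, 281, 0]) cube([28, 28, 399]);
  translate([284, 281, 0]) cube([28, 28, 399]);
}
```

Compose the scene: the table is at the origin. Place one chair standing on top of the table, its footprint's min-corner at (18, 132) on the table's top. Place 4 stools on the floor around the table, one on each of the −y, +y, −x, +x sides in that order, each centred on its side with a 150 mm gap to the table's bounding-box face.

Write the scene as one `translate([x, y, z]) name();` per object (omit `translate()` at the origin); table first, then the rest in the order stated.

table();
translate([18, 132, 763]) chair();
translate([298, -459, 0]) stool();
translate([298, 801, 0]) stool();
translate([-462, 171, 0]) stool();
translate([1058, 171, 0]) stool();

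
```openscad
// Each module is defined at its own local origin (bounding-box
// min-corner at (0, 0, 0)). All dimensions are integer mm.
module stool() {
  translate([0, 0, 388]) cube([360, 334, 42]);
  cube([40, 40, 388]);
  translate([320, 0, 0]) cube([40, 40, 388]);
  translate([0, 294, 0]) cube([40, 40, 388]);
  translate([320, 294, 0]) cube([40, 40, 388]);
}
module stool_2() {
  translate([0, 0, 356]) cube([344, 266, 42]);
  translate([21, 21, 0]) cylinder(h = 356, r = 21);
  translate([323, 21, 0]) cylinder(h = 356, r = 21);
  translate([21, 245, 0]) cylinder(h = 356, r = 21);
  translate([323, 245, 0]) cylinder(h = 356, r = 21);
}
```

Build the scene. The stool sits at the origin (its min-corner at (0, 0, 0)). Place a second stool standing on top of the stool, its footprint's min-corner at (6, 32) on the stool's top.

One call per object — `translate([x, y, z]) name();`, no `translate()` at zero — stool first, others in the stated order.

stool();
translate([6, 32, 430]) stool_2();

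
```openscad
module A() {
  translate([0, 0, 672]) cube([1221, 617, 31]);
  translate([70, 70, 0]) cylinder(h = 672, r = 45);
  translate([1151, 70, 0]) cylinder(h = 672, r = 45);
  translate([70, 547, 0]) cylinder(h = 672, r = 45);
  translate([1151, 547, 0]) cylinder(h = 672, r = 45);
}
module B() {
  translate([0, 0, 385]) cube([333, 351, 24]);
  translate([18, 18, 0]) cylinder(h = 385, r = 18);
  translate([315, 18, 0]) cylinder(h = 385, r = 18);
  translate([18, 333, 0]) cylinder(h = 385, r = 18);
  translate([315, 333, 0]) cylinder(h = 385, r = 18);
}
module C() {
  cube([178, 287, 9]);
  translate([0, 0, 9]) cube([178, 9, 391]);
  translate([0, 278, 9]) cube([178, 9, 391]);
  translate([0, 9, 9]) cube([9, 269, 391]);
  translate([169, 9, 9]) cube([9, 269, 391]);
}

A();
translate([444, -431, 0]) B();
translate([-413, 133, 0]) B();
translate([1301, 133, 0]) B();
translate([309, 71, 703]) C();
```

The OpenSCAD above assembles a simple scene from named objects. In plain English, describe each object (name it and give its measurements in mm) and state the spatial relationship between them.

A is a table with a 1221×617 mm rectangular top, 31 mm thick, top surface at z = 703 mm, supported by four round legs of 90 mm diameter, each leg's bounding box inset 25 mm from the nearest pair of top edges, running from the floor.

B is a four-legged stool. The seat is a 333×351×24 mm slab whose top surface is at z = 409 mm; four round legs, each 36 mm in diameter, run from the floor (z = 0) to the underside of the seat, each leg's axis is inset half a diameter from the nearest pair of seat edges (so the leg's bounding box is flush with the corner).

C is an open storage box with external size 178×287×400 mm and wall thickness 9 mm (the base is also 9 mm thick). The base covers the whole footprint; the four walls stand on the base, with the y-facing walls full-width and the x-facing walls fitting between their inner faces.

Three stools sit around the table at the −y, −x, +x sides. The open box is on top of the table.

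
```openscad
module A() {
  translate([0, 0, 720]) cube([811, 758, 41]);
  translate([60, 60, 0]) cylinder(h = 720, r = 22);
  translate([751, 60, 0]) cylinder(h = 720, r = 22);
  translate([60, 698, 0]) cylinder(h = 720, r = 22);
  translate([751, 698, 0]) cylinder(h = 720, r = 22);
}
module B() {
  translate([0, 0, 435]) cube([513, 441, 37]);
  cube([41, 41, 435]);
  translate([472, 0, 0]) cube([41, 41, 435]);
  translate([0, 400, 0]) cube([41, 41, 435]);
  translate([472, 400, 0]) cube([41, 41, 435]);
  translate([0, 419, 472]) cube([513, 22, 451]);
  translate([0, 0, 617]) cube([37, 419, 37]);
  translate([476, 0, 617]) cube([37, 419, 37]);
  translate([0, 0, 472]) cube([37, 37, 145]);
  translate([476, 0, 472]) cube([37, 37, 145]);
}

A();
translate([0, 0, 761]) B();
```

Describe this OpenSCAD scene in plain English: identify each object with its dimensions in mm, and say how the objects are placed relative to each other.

A is a table: top 811 mm (x) × 758 mm (y), 41 mm thick, upper face at z = 761 mm, on four round legs of 44 mm diameter, each leg's bounding box inset 38 mm from the nearest pair of top edges, running from z = 0 to the bottom of the top.

B is a chair. The seat is a 513×441×37 mm slab with its top at z = 472 mm, on four 41×41 mm corner legs (flush with the seat edges, standing on z = 0). A flat backrest 22 mm thick, 451 mm tall, spans the full seat width and rises from the seat top along its +y edge, rear face flush with the rear of the seat. Two armrests of 37×37 mm section run along each side from the seat's front edge to the front of the backrest, top faces 182 mm above the seat top and outer faces flush with the seat's x-edges; a 37×37 mm post under the front of each armrest stands on the seat at the front corner.

The chair is on top of the table.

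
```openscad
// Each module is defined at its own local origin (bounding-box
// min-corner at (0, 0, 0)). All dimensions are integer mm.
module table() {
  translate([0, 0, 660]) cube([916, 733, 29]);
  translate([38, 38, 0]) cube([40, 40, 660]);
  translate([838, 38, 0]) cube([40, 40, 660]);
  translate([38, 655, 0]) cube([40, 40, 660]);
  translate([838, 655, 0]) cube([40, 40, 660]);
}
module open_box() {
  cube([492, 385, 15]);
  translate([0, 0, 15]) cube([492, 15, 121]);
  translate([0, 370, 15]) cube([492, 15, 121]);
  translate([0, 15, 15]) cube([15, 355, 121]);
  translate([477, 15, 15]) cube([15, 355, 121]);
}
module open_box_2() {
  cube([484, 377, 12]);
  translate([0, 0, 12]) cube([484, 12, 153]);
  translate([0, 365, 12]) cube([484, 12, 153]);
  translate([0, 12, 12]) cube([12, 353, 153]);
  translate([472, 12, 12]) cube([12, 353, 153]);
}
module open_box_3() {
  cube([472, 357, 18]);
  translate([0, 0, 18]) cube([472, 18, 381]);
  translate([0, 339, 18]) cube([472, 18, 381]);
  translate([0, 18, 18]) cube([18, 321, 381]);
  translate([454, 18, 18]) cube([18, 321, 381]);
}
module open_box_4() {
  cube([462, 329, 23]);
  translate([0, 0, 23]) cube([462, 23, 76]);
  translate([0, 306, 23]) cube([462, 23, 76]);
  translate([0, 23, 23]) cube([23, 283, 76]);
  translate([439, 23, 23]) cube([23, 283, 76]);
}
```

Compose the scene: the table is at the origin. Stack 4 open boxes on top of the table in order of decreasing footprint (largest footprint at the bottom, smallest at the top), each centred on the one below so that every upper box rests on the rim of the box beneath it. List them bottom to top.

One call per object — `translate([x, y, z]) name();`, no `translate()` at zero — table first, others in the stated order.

table();
translate([212, 174, 689]) open_box();
translate([216, 178, 825]) open_box_2();
translate([222, 188, 990]) open_box_3();
translate([227, 202, 1389]) open_box_4();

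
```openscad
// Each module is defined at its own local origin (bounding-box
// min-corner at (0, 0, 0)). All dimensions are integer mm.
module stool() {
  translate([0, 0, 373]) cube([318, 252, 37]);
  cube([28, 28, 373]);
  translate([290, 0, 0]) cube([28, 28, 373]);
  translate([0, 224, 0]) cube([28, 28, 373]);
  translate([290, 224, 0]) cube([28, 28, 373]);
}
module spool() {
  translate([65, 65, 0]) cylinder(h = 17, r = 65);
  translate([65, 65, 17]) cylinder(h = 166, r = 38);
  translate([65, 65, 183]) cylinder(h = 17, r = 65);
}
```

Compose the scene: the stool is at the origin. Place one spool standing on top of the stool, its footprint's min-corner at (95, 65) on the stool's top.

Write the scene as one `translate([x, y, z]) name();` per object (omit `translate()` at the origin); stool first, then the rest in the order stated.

stool();
translate([95, 65, 410]) spool();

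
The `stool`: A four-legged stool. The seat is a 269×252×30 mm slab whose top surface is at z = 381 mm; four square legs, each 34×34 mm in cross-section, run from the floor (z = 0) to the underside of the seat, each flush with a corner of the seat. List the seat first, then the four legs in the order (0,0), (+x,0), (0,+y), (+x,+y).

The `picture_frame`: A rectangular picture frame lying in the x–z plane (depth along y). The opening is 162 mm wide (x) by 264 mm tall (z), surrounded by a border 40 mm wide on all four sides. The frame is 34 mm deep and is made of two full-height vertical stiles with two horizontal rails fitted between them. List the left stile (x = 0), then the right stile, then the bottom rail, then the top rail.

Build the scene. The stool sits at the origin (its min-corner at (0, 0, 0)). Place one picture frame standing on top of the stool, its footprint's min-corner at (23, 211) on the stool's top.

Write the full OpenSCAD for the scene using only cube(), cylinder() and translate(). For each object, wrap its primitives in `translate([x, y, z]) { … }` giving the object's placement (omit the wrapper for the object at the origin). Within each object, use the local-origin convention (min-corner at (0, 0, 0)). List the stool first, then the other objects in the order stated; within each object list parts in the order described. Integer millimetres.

translate([0, 0, 351]) cube([269, 252, 30]);
cube([34, 34, 351]);
translate([235, 0, 0]) cube([34, 34, 351]);
translate([0, 218, 0]) cube([34, 34, 351]);
translate([235, 218, 0]) cube([34, 34, 351]);
translate([23, 211, 381]) {
  cube([40, 34, 344]);
  translate([202, 0, 0]) cube([40, 34, 344]);
  translate([40, 0, 0]) cube([162, 34, 40]);
  translate([40, 0, 304]) cube([162, 34, 40]);
}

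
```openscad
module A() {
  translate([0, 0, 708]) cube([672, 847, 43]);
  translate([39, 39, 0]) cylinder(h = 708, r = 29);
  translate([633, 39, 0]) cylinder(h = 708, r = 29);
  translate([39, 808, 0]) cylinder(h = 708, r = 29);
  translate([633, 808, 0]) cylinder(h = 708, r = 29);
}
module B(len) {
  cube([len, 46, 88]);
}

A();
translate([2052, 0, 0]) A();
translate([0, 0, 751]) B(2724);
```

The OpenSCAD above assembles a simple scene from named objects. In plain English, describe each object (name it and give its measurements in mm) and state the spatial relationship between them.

A is a rectangular dining table. The top is 672×847×43 mm with its upper surface at z = 751 mm. It stands on four round legs of 58 mm diameter, each leg's bounding box inset 10 mm from the nearest pair of top edges, running from the floor to the underside of the top.

B is a rectangular beam 2724 mm long (x), 46 mm deep (y), 88 mm thick (z).

The beam spans the tops of two tables placed 1380 mm apart, resting at z = 751 mm.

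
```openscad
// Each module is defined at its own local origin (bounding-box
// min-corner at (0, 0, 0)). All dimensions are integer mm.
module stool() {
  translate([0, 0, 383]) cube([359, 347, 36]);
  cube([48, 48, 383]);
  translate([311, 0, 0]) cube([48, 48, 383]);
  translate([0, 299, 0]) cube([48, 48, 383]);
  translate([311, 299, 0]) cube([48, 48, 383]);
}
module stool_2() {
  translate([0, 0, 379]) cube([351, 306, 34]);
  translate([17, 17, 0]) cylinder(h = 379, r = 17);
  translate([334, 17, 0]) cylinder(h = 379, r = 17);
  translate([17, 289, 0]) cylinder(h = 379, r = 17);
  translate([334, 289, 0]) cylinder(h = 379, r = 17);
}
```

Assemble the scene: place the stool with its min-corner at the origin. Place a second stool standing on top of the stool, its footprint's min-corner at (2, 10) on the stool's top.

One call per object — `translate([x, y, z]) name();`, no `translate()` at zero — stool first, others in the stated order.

stool();
translate([2, 10, 419]) stool_2();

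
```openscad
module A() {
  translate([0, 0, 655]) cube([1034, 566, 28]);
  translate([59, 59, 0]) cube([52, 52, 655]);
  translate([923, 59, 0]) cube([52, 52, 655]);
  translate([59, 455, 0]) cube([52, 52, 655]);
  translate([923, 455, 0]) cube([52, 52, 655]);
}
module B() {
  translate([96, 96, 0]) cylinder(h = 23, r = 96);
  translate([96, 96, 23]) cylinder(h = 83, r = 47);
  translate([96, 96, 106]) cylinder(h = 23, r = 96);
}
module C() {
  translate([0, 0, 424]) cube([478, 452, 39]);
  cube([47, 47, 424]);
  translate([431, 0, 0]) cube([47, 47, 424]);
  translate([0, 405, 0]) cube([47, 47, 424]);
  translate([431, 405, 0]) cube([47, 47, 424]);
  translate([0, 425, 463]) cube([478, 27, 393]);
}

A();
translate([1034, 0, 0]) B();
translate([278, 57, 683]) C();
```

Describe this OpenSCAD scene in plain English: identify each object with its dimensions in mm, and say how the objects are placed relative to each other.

A is a rectangular dining table. The top is 1034×566×28 mm with its upper surface at z = 683 mm. It stands on four 52×52 mm square legs, each inset 59 mm from the nearest pair of top edges, running from the floor to the underside of the top.

B is a spool: two coaxial disc flanges of radius 96 mm and thickness 23 mm, joined by a core cylinder of radius 47 mm and height 83 mm. The lower flange rests on z = 0 and the three cylinders share a vertical axis.

C is a chair. The seat is a 478×452×39 mm slab with its top at z = 463 mm, on four 47×47 mm corner legs (flush with the seat edges, standing on z = 0). A flat backrest 27 mm thick, 393 mm tall, spans the full seat width and rises from the seat top along its +y edge, rear face flush with the rear of the seat.

The spool is against the table's +x side, with their −y faces flush. The chair is on top of the table, centred.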